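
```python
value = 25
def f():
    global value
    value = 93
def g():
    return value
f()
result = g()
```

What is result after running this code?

Step 1: value = 25.
Step 2: f() sets global value = 93.
Step 3: g() reads global value = 93. result = 93

The answer is 93.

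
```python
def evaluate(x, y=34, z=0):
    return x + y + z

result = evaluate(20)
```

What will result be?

Step 1: evaluate(20) uses defaults y = 34, z = 0.
Step 2: Returns 20 + 34 + 0 = 54.
Step 3: result = 54

The answer is 54.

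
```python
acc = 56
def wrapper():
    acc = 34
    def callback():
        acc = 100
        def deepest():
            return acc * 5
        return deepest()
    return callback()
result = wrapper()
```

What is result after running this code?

Step 1: deepest() looks up acc through LEGB: not local, finds acc = 100 in enclosing callback().
Step 2: Returns 100 * 5 = 500.
Step 3: result = 500

The answer is 500.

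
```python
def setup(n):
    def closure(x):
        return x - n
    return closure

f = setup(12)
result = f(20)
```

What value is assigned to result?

Step 1: setup(12) creates a closure capturing n = 12.
Step 2: f(20) computes 20 - 12 = 8.
Step 3: result = 8

The answer is 8.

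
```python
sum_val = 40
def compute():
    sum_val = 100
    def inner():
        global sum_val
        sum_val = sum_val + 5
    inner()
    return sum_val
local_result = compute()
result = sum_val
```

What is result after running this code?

Step 1: Global sum_val = 40. compute() creates local sum_val = 100.
Step 2: inner() declares global sum_val and adds 5: global sum_val = 40 + 5 = 45.
Step 3: compute() returns its local sum_val = 100 (unaffected by inner).
Step 4: result = global sum_val = 45

The answer is 45.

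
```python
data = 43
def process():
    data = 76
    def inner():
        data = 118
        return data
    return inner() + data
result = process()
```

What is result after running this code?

Step 1: process() has local data = 76. inner() has local data = 118.
Step 2: inner() returns its local data = 118.
Step 3: process() returns 118 + its own data (76) = 194

The answer is 194.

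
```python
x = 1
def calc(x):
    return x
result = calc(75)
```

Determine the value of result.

Step 1: Global x = 1.
Step 2: calc(75) takes parameter x = 75, which shadows the global.
Step 3: result = 75

The answer is 75.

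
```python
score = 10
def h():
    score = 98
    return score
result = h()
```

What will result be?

Step 1: Global score = 10.
Step 2: h() creates local score = 98, shadowing the global.
Step 3: Returns local score = 98. result = 98

The answer is 98.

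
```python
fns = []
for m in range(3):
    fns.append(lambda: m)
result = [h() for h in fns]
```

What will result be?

Step 1: All 3 lambdas share the same variable m.
Step 2: After the loop, m = 2.
Step 3: Each call returns 2. result = [2, 2, 2]

The answer is [2, 2, 2].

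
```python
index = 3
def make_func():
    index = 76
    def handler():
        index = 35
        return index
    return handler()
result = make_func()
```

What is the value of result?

Step 1: Three scopes define index: global (3), make_func (76), handler (35).
Step 2: handler() has its own local index = 35, which shadows both enclosing and global.
Step 3: result = 35 (local wins in LEGB)

The answer is 35.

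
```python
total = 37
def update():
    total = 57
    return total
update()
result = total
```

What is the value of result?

Step 1: total = 37 globally.
Step 2: update() creates a LOCAL total = 57 (no global keyword!).
Step 3: The global total is unchanged. result = 37

The answer is 37.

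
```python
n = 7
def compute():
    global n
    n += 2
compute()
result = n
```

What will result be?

Step 1: n = 7 globally.
Step 2: compute() modifies global n: n += 2 = 9.
Step 3: result = 9

The answer is 9.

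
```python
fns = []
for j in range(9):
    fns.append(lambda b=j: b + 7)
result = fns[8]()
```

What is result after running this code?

Step 1: Default argument b=j captures j's value at definition time.
Step 2: fns[8] was defined when j = 8, so b defaults to 8.
Step 3: result = 8 + 7 = 15 (default arg fixes the late binding issue)

The answer is 15.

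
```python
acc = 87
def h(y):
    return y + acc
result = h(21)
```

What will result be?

Step 1: acc = 87 is defined globally.
Step 2: h(21) uses parameter y = 21 and looks up acc from global scope = 87.
Step 3: result = 21 + 87 = 108

The answer is 108.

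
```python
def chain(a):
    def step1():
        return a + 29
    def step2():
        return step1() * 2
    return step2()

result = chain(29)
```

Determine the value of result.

Step 1: chain(29) captures a = 29.
Step 2: step2() calls step1() which returns 29 + 29 = 58.
Step 3: step2() returns 58 * 2 = 116

The answer is 116.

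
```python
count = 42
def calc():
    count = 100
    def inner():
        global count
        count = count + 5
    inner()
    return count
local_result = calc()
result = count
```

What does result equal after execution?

Step 1: Global count = 42. calc() creates local count = 100.
Step 2: inner() declares global count and adds 5: global count = 42 + 5 = 47.
Step 3: calc() returns its local count = 100 (unaffected by inner).
Step 4: result = global count = 47

The answer is 47.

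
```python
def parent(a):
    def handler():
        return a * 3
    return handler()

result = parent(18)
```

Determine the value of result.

Step 1: parent(18) binds parameter a = 18.
Step 2: handler() accesses a = 18 from enclosing scope.
Step 3: result = 18 * 3 = 54

The answer is 54.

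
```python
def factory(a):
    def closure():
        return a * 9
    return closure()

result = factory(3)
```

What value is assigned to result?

Step 1: factory(3) binds parameter a = 3.
Step 2: closure() accesses a = 3 from enclosing scope.
Step 3: result = 3 * 9 = 27

The answer is 27.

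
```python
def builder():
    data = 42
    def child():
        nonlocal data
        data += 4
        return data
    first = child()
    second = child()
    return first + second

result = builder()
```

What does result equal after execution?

Step 1: data starts at 42.
Step 2: First call: data = 42 + 4 = 46, returns 46.
Step 3: Second call: data = 46 + 4 = 50, returns 50.
Step 4: result = 46 + 50 = 96

The answer is 96.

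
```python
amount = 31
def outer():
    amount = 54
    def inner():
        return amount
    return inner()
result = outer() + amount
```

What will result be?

Step 1: Global amount = 31. outer() shadows with amount = 54.
Step 2: inner() returns enclosing amount = 54. outer() = 54.
Step 3: result = 54 + global amount (31) = 85

The answer is 85.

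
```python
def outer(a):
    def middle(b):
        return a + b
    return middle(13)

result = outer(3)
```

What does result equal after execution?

Step 1: outer(3) passes a = 3.
Step 2: middle(13) has b = 13, reads a = 3 from enclosing.
Step 3: result = 3 + 13 = 16

The answer is 16.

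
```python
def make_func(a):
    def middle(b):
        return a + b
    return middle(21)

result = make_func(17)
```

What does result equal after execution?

Step 1: make_func(17) passes a = 17.
Step 2: middle(21) has b = 21, reads a = 17 from enclosing.
Step 3: result = 17 + 21 = 38

The answer is 38.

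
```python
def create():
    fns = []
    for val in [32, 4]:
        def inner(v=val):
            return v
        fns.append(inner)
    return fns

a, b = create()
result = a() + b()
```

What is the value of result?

Step 1: Default argument v=val captures val at each iteration.
Step 2: a() returns 32 (captured at first iteration), b() returns 4 (captured at second).
Step 3: result = 32 + 4 = 36

The answer is 36.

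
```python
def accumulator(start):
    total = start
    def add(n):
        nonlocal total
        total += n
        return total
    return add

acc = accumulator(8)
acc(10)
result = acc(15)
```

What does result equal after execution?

Step 1: accumulator(8) creates closure with total = 8.
Step 2: First acc(10): total = 8 + 10 = 18.
Step 3: Second acc(15): total = 18 + 15 = 33. result = 33

The answer is 33.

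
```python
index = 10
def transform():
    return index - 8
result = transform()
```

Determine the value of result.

Step 1: index = 10 is defined globally.
Step 2: transform() looks up index from global scope = 10, then computes 10 - 8 = 2.
Step 3: result = 2

The answer is 2.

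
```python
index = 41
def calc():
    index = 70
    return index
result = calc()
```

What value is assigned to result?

Step 1: Global index = 41.
Step 2: calc() creates local index = 70, shadowing the global.
Step 3: Returns local index = 70. result = 70

The answer is 70.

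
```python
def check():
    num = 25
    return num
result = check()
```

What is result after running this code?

Step 1: check() defines num = 25 in its local scope.
Step 2: return num finds the local variable num = 25.
Step 3: result = 25

The answer is 25.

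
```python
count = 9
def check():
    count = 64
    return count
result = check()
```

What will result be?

Step 1: Global count = 9.
Step 2: check() creates local count = 64, shadowing the global.
Step 3: Returns local count = 64. result = 64

The answer is 64.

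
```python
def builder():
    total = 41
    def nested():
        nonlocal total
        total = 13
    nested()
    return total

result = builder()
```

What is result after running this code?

Step 1: builder() sets total = 41.
Step 2: nested() uses nonlocal to reassign total = 13.
Step 3: result = 13

The answer is 13.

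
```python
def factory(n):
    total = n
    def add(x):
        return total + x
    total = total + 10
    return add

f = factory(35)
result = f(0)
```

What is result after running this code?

Step 1: factory(35) sets total = 35, then total = 35 + 10 = 45.
Step 2: Closures capture by reference, so add sees total = 45.
Step 3: f(0) returns 45 + 0 = 45

The answer is 45.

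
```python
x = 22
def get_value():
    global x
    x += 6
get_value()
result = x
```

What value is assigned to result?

Step 1: x = 22 globally.
Step 2: get_value() modifies global x: x += 6 = 28.
Step 3: result = 28

The answer is 28.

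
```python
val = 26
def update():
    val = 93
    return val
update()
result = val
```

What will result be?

Step 1: val = 26 globally.
Step 2: update() creates a LOCAL val = 93 (no global keyword!).
Step 3: The global val is unchanged. result = 26

The answer is 26.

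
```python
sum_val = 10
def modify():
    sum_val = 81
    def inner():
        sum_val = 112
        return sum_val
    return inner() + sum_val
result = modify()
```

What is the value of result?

Step 1: modify() has local sum_val = 81. inner() has local sum_val = 112.
Step 2: inner() returns its local sum_val = 112.
Step 3: modify() returns 112 + its own sum_val (81) = 193

The answer is 193.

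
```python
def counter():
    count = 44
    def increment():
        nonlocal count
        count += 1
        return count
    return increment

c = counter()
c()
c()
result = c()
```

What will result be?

Step 1: counter() creates closure with count = 44.
Step 2: Each c() call increments count via nonlocal. After 3 calls: 44 + 3 = 47.
Step 3: result = 47

The answer is 47.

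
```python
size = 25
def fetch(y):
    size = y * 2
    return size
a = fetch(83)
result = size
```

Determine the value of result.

Step 1: Global size = 25.
Step 2: fetch(83) creates local size = 83 * 2 = 166.
Step 3: Global size unchanged because no global keyword. result = 25

The answer is 25.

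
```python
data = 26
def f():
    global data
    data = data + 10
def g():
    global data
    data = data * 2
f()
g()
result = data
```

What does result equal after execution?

Step 1: data = 26.
Step 2: f() adds 10: data = 26 + 10 = 36.
Step 3: g() doubles: data = 36 * 2 = 72.
Step 4: result = 72

The answer is 72.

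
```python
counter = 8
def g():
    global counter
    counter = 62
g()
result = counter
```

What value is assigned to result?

Step 1: counter = 8 globally.
Step 2: g() declares global counter and sets it to 62.
Step 3: After g(), global counter = 62. result = 62

The answer is 62.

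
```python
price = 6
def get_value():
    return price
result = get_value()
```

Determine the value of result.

Step 1: price = 6 is defined in the global scope.
Step 2: get_value() looks up price. No local price exists, so Python checks the global scope via LEGB rule and finds price = 6.
Step 3: result = 6

The answer is 6.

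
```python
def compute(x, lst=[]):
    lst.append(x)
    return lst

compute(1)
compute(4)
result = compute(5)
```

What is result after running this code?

Step 1: Mutable default argument gotcha! The list [] is created once.
Step 2: Each call appends to the SAME list: [1], [1, 4], [1, 4, 5].
Step 3: result = [1, 4, 5]

The answer is [1, 4, 5].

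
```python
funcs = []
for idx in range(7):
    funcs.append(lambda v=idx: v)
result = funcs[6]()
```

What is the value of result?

Step 1: Default argument v=idx captures idx's value at each iteration.
Step 2: funcs[6] captured v = 6 when idx was 6.
Step 3: result = 6

The answer is 6.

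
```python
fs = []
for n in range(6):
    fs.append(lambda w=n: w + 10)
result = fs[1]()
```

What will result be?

Step 1: Default argument w=n captures n's value at definition time.
Step 2: fs[1] was defined when n = 1, so w defaults to 1.
Step 3: result = 1 + 10 = 11 (default arg fixes the late binding issue)

The answer is 11.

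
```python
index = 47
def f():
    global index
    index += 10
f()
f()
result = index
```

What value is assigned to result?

Step 1: index = 47.
Step 2: First f(): index = 47 + 10 = 57.
Step 3: Second f(): index = 57 + 10 = 67. result = 67

The answer is 67.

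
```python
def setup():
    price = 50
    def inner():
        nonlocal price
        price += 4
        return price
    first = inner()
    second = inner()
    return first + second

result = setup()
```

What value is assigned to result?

Step 1: price starts at 50.
Step 2: First call: price = 50 + 4 = 54, returns 54.
Step 3: Second call: price = 54 + 4 = 58, returns 58.
Step 4: result = 54 + 58 = 112

The answer is 112.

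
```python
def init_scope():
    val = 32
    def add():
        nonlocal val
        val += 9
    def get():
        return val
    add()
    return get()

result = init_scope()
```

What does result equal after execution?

Step 1: val = 32. add() modifies it via nonlocal, get() reads it.
Step 2: add() makes val = 32 + 9 = 41.
Step 3: get() returns 41. result = 41

The answer is 41.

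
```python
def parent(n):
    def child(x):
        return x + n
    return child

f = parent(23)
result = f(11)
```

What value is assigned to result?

Step 1: parent(23) creates a closure that captures n = 23.
Step 2: f(11) calls the closure with x = 11, returning 11 + 23 = 34.
Step 3: result = 34

The answer is 34.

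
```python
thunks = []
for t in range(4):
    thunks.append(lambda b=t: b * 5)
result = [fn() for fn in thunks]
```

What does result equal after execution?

Step 1: Default arg b=t captures t at each iteration.
Step 2: thunks[k] has b defaulting to k, returns k * 5.
Step 3: result = [0, 5, 10, 15]

The answer is [0, 5, 10, 15].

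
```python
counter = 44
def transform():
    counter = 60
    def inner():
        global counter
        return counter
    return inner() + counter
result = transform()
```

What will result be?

Step 1: Global counter = 44. transform() shadows with local counter = 60.
Step 2: inner() uses global keyword, so inner() returns global counter = 44.
Step 3: transform() returns 44 + 60 = 104

The answer is 104.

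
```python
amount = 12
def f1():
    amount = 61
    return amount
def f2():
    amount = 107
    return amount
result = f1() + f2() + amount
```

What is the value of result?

Step 1: Each function shadows global amount with its own local.
Step 2: f1() returns 61, f2() returns 107.
Step 3: Global amount = 12 is unchanged. result = 61 + 107 + 12 = 180

The answer is 180.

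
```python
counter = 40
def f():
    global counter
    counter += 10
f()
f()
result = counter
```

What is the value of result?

Step 1: counter = 40.
Step 2: First f(): counter = 40 + 10 = 50.
Step 3: Second f(): counter = 50 + 10 = 60. result = 60

The answer is 60.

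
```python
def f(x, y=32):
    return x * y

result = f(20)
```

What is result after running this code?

Step 1: f(20) uses default y = 32.
Step 2: Returns 20 * 32 = 640.
Step 3: result = 640

The answer is 640.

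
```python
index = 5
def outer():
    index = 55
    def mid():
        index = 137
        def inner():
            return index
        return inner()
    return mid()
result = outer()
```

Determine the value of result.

Step 1: Three levels of shadowing: global 5, outer 55, mid 137.
Step 2: inner() finds index = 137 in enclosing mid() scope.
Step 3: result = 137

The answer is 137.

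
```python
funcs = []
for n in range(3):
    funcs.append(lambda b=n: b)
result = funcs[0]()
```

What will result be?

Step 1: Default argument b=n captures n's value at each iteration.
Step 2: funcs[0] captured b = 0 when n was 0.
Step 3: result = 0

The answer is 0.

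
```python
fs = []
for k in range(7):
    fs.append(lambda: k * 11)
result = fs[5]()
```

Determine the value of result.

Step 1: All lambdas reference the same variable k (late binding).
Step 2: After the loop, k = 6. Every lambda returns k * 11.
Step 3: fs[5]() = 6 * 11 = 66

The answer is 66.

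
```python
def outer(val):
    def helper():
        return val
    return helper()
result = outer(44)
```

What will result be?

Step 1: outer(44) binds parameter val = 44.
Step 2: helper() looks up val in enclosing scope and finds the parameter val = 44.
Step 3: result = 44

The answer is 44.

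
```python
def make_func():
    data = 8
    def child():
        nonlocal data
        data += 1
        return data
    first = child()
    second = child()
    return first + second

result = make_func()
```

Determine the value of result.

Step 1: data starts at 8.
Step 2: First call: data = 8 + 1 = 9, returns 9.
Step 3: Second call: data = 9 + 1 = 10, returns 10.
Step 4: result = 9 + 10 = 19

The answer is 19.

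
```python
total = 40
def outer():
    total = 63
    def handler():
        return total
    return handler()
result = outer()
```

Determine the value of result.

Step 1: total = 40 globally, but outer() defines total = 63 locally.
Step 2: handler() looks up total. Not in local scope, so checks enclosing scope (outer) and finds total = 63.
Step 3: result = 63

The answer is 63.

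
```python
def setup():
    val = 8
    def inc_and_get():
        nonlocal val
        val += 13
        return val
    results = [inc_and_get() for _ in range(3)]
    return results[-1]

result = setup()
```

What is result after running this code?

Step 1: val = 8.
Step 2: Three calls to inc_and_get(), each adding 13.
Step 3: Last value = 8 + 13 * 3 = 47

The answer is 47.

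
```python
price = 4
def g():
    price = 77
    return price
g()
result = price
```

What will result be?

Step 1: Global price = 4.
Step 2: g() creates local price = 77 (shadow, not modification).
Step 3: After g() returns, global price is unchanged. result = 4

The answer is 4.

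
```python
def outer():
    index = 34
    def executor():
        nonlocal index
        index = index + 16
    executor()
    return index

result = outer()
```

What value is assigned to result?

Step 1: outer() sets index = 34.
Step 2: executor() uses nonlocal to modify index in outer's scope: index = 34 + 16 = 50.
Step 3: outer() returns the modified index = 50

The answer is 50.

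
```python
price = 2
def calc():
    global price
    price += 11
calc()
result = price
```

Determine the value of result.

Step 1: price = 2 globally.
Step 2: calc() modifies global price: price += 11 = 13.
Step 3: result = 13

The answer is 13.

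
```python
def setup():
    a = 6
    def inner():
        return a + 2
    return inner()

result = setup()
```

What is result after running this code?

Step 1: setup() defines a = 6.
Step 2: inner() reads a = 6 from enclosing scope, returns 6 + 2 = 8.
Step 3: result = 8

The answer is 8.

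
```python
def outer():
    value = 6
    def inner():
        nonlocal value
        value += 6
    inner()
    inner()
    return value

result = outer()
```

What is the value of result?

Step 1: value starts at 6.
Step 2: inner() is called 2 times, each adding 6.
Step 3: value = 6 + 6 * 2 = 18

The answer is 18.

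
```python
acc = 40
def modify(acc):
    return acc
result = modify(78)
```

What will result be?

Step 1: Global acc = 40.
Step 2: modify(78) takes parameter acc = 78, which shadows the global.
Step 3: result = 78

The answer is 78.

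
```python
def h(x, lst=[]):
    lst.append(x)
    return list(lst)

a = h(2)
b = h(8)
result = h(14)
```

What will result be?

Step 1: Default list is shared. list() creates copies for return values.
Step 2: Internal list grows: [2] -> [2, 8] -> [2, 8, 14].
Step 3: result = [2, 8, 14]

The answer is [2, 8, 14].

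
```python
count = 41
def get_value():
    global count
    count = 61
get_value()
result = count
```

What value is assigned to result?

Step 1: count = 41 globally.
Step 2: get_value() declares global count and sets it to 61.
Step 3: After get_value(), global count = 61. result = 61

The answer is 61.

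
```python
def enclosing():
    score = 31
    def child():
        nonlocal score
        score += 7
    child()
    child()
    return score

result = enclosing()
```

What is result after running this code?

Step 1: score starts at 31.
Step 2: child() is called 2 times, each adding 7.
Step 3: score = 31 + 7 * 2 = 45

The answer is 45.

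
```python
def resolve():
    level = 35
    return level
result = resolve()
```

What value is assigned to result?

Step 1: resolve() defines level = 35 in its local scope.
Step 2: return level finds the local variable level = 35.
Step 3: result = 35

The answer is 35.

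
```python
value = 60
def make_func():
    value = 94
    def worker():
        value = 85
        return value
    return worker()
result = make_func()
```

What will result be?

Step 1: Three scopes define value: global (60), make_func (94), worker (85).
Step 2: worker() has its own local value = 85, which shadows both enclosing and global.
Step 3: result = 85 (local wins in LEGB)

The answer is 85.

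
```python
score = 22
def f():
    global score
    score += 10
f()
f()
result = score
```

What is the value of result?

Step 1: score = 22.
Step 2: First f(): score = 22 + 10 = 32.
Step 3: Second f(): score = 32 + 10 = 42. result = 42

The answer is 42.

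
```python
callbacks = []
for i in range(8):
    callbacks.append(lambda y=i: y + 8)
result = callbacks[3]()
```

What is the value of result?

Step 1: Default argument y=i captures i's value at definition time.
Step 2: callbacks[3] was defined when i = 3, so y defaults to 3.
Step 3: result = 3 + 8 = 11 (default arg fixes the late binding issue)

The answer is 11.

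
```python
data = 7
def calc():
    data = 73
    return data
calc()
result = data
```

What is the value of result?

Step 1: Global data = 7.
Step 2: calc() creates local data = 73 (shadow, not modification).
Step 3: After calc() returns, global data is unchanged. result = 7

The answer is 7.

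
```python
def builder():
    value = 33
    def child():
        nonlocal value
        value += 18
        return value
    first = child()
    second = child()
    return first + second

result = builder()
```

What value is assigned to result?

Step 1: value starts at 33.
Step 2: First call: value = 33 + 18 = 51, returns 51.
Step 3: Second call: value = 51 + 18 = 69, returns 69.
Step 4: result = 51 + 69 = 120

The answer is 120.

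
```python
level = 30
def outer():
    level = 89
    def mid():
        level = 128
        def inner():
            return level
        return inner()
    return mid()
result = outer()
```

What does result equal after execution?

Step 1: Three levels of shadowing: global 30, outer 89, mid 128.
Step 2: inner() finds level = 128 in enclosing mid() scope.
Step 3: result = 128

The answer is 128.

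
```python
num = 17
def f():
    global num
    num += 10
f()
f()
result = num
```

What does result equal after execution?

Step 1: num = 17.
Step 2: First f(): num = 17 + 10 = 27.
Step 3: Second f(): num = 27 + 10 = 37. result = 37

The answer is 37.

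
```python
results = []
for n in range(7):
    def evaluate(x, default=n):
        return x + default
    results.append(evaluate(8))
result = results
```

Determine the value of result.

Step 1: Default argument default=n is evaluated at function definition time.
Step 2: Each iteration creates evaluate with default = current n value.
Step 3: evaluate(8) returns 8 + default. results = [8, 9, 10, 11, 12, 13, 14]

The answer is [8, 9, 10, 11, 12, 13, 14].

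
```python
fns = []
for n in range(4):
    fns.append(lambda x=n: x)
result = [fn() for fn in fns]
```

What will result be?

Step 1: Default arg x=n captures n at each iteration.
Step 2: Each lambda has its own default: 0, 1, ..., 3.
Step 3: result = [0, 1, 2, 3]

The answer is [0, 1, 2, 3].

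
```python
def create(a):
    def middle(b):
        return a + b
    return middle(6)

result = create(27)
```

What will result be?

Step 1: create(27) passes a = 27.
Step 2: middle(6) has b = 6, reads a = 27 from enclosing.
Step 3: result = 27 + 6 = 33

The answer is 33.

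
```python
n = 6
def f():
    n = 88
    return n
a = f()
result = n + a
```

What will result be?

Step 1: Global n = 6. f() returns local n = 88.
Step 2: a = 88. Global n still = 6.
Step 3: result = 6 + 88 = 94

The answer is 94.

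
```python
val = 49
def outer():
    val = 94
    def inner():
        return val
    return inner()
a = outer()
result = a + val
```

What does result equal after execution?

Step 1: outer() has local val = 94. inner() reads from enclosing.
Step 2: outer() returns 94. Global val = 49 unchanged.
Step 3: result = 94 + 49 = 143

The answer is 143.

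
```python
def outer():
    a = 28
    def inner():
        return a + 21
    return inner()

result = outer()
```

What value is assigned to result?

Step 1: outer() defines a = 28.
Step 2: inner() reads a = 28 from enclosing scope, returns 28 + 21 = 49.
Step 3: result = 49

The answer is 49.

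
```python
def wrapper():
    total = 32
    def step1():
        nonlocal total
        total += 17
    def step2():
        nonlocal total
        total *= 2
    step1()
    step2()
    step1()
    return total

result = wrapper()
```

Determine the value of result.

Step 1: total = 32.
Step 2: step1(): total = 32 + 17 = 49.
Step 3: step2(): total = 49 * 2 = 98.
Step 4: step1(): total = 98 + 17 = 115. result = 115

The answer is 115.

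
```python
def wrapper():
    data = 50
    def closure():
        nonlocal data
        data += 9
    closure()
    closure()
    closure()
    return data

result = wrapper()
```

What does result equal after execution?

Step 1: data starts at 50.
Step 2: closure() is called 3 times, each adding 9.
Step 3: data = 50 + 9 * 3 = 77

The answer is 77.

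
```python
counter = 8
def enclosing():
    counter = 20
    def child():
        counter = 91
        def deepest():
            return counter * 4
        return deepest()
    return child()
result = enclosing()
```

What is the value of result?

Step 1: deepest() looks up counter through LEGB: not local, finds counter = 91 in enclosing child().
Step 2: Returns 91 * 4 = 364.
Step 3: result = 364

The answer is 364.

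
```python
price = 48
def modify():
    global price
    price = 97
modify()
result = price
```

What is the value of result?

Step 1: price = 48 globally.
Step 2: modify() declares global price and sets it to 97.
Step 3: After modify(), global price = 97. result = 97

The answer is 97.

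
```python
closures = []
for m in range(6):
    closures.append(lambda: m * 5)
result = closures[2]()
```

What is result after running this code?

Step 1: All lambdas reference the same variable m (late binding).
Step 2: After the loop, m = 5. Every lambda returns m * 5.
Step 3: closures[2]() = 5 * 5 = 25

The answer is 25.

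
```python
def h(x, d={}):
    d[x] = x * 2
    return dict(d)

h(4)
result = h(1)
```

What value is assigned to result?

Step 1: Mutable default dict is shared across calls.
Step 2: First call adds 4: 8. Second call adds 1: 2.
Step 3: result = {4: 8, 1: 2}

The answer is {4: 8, 1: 2}.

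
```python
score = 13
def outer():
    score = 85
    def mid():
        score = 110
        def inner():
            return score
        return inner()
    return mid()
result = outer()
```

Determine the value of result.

Step 1: Three levels of shadowing: global 13, outer 85, mid 110.
Step 2: inner() finds score = 110 in enclosing mid() scope.
Step 3: result = 110

The answer is 110.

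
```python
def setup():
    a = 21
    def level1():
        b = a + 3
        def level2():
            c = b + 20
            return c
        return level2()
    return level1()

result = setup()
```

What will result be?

Step 1: a = 21. b = a + 3 = 24.
Step 2: c = b + 20 = 24 + 20 = 44.
Step 3: result = 44

The answer is 44.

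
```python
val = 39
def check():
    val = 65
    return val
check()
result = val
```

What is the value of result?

Step 1: Global val = 39.
Step 2: check() creates local val = 65 (shadow, not modification).
Step 3: After check() returns, global val is unchanged. result = 39

The answer is 39.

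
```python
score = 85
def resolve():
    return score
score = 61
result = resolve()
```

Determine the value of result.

Step 1: score is first set to 85, then reassigned to 61.
Step 2: resolve() is called after the reassignment, so it looks up the current global score = 61.
Step 3: result = 61

The answer is 61.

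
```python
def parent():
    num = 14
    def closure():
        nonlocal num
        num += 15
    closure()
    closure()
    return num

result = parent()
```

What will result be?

Step 1: num starts at 14.
Step 2: closure() is called 2 times, each adding 15.
Step 3: num = 14 + 15 * 2 = 44

The answer is 44.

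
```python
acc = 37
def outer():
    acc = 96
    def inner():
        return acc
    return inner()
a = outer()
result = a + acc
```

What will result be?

Step 1: outer() has local acc = 96. inner() reads from enclosing.
Step 2: outer() returns 96. Global acc = 37 unchanged.
Step 3: result = 96 + 37 = 133

The answer is 133.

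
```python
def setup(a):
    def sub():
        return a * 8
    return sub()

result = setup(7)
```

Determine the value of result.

Step 1: setup(7) binds parameter a = 7.
Step 2: sub() accesses a = 7 from enclosing scope.
Step 3: result = 7 * 8 = 56

The answer is 56.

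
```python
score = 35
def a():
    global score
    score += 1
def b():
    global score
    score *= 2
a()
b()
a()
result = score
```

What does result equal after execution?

Step 1: score = 35.
Step 2: a(): score = 35 + 1 = 36.
Step 3: b(): score = 36 * 2 = 72.
Step 4: a(): score = 72 + 1 = 73

The answer is 73.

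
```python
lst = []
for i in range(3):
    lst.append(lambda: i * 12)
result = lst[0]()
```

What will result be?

Step 1: All lambdas reference the same variable i (late binding).
Step 2: After the loop, i = 2. Every lambda returns i * 12.
Step 3: lst[0]() = 2 * 12 = 24

The answer is 24.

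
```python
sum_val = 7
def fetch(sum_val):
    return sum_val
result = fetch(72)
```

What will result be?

Step 1: Global sum_val = 7.
Step 2: fetch(72) takes parameter sum_val = 72, which shadows the global.
Step 3: result = 72

The answer is 72.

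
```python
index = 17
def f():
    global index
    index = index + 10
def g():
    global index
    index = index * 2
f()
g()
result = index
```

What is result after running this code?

Step 1: index = 17.
Step 2: f() adds 10: index = 17 + 10 = 27.
Step 3: g() doubles: index = 27 * 2 = 54.
Step 4: result = 54

The answer is 54.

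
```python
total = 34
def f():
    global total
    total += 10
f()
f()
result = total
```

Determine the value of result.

Step 1: total = 34.
Step 2: First f(): total = 34 + 10 = 44.
Step 3: Second f(): total = 44 + 10 = 54. result = 54

The answer is 54.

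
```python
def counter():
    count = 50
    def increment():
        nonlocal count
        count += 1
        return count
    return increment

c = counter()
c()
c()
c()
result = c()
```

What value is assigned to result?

Step 1: counter() creates closure with count = 50.
Step 2: Each c() call increments count via nonlocal. After 4 calls: 50 + 4 = 54.
Step 3: result = 54

The answer is 54.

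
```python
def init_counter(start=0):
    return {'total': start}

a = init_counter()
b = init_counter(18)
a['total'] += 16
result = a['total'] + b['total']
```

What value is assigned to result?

Step 1: init_counter() returns a new dict each call (immutable default 0).
Step 2: a = {'total': 0}, b = {'total': 18}.
Step 3: a['total'] += 16 = 16. result = 16 + 18 = 34

The answer is 34.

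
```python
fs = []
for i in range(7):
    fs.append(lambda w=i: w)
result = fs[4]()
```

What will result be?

Step 1: Default argument w=i captures i's value at each iteration.
Step 2: fs[4] captured w = 4 when i was 4.
Step 3: result = 4

The answer is 4.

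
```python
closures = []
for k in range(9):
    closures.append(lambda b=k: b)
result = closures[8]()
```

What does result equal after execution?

Step 1: Default argument b=k captures k's value at each iteration.
Step 2: closures[8] captured b = 8 when k was 8.
Step 3: result = 8

The answer is 8.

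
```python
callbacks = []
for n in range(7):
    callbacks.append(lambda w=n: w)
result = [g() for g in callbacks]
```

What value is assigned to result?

Step 1: Default arg w=n captures n at each iteration.
Step 2: Each lambda has its own default: 0, 1, ..., 6.
Step 3: result = [0, 1, 2, 3, 4, 5, 6]

The answer is [0, 1, 2, 3, 4, 5, 6].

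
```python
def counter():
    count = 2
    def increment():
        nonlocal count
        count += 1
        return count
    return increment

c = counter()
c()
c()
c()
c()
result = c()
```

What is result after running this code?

Step 1: counter() creates closure with count = 2.
Step 2: Each c() call increments count via nonlocal. After 5 calls: 2 + 5 = 7.
Step 3: result = 7

The answer is 7.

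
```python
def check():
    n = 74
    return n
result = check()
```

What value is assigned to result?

Step 1: check() defines n = 74 in its local scope.
Step 2: return n finds the local variable n = 74.
Step 3: result = 74

The answer is 74.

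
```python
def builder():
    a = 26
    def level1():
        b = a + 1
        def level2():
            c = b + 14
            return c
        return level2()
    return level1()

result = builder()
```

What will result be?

Step 1: a = 26. b = a + 1 = 27.
Step 2: c = b + 14 = 27 + 14 = 41.
Step 3: result = 41

The answer is 41.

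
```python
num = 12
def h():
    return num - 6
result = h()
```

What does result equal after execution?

Step 1: num = 12 is defined globally.
Step 2: h() looks up num from global scope = 12, then computes 12 - 6 = 6.
Step 3: result = 6

The answer is 6.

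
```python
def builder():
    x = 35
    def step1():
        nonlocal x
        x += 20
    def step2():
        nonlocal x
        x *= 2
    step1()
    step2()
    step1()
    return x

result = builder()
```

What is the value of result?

Step 1: x = 35.
Step 2: step1(): x = 35 + 20 = 55.
Step 3: step2(): x = 55 * 2 = 110.
Step 4: step1(): x = 110 + 20 = 130. result = 130

The answer is 130.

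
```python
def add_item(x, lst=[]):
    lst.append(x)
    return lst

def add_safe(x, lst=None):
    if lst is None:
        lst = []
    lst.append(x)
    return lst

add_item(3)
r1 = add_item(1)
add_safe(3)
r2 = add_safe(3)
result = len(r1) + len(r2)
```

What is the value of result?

Step 1: add_item shares mutable default: after 2 calls, lst = [3, 1], len = 2.
Step 2: add_safe creates fresh list each time: r2 = [3], len = 1.
Step 3: result = 2 + 1 = 3

The answer is 3.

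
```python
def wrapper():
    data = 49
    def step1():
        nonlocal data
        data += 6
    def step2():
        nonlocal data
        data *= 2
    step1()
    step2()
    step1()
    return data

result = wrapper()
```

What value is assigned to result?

Step 1: data = 49.
Step 2: step1(): data = 49 + 6 = 55.
Step 3: step2(): data = 55 * 2 = 110.
Step 4: step1(): data = 110 + 6 = 116. result = 116

The answer is 116.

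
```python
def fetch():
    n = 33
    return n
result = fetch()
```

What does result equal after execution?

Step 1: fetch() defines n = 33 in its local scope.
Step 2: return n finds the local variable n = 33.
Step 3: result = 33

The answer is 33.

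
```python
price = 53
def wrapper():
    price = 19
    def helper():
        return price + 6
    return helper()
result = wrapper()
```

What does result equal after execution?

Step 1: wrapper() shadows global price with price = 19.
Step 2: helper() finds price = 19 in enclosing scope, computes 19 + 6 = 25.
Step 3: result = 25

The answer is 25.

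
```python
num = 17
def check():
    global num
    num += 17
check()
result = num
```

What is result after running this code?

Step 1: num = 17 globally.
Step 2: check() modifies global num: num += 17 = 34.
Step 3: result = 34

The answer is 34.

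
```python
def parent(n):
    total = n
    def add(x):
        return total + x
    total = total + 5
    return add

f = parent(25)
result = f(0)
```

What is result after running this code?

Step 1: parent(25) sets total = 25, then total = 25 + 5 = 30.
Step 2: Closures capture by reference, so add sees total = 30.
Step 3: f(0) returns 30 + 0 = 30

The answer is 30.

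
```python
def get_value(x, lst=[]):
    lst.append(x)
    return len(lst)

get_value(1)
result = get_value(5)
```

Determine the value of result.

Step 1: Mutable default list persists between calls.
Step 2: First call: lst = [1], len = 1. Second call: lst = [1, 5], len = 2.
Step 3: result = 2

The answer is 2.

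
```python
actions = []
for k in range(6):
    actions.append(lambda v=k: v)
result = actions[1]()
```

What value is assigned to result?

Step 1: Default argument v=k captures k's value at each iteration.
Step 2: actions[1] captured v = 1 when k was 1.
Step 3: result = 1

The answer is 1.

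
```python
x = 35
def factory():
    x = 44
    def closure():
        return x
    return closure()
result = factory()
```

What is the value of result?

Step 1: x = 35 globally, but factory() defines x = 44 locally.
Step 2: closure() looks up x. Not in local scope, so checks enclosing scope (factory) and finds x = 44.
Step 3: result = 44

The answer is 44.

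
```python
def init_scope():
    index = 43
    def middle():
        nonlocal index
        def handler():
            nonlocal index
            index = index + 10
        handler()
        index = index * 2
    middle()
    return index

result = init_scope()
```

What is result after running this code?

Step 1: index = 43.
Step 2: handler() adds 10: index = 43 + 10 = 53.
Step 3: middle() doubles: index = 53 * 2 = 106.
Step 4: result = 106

The answer is 106.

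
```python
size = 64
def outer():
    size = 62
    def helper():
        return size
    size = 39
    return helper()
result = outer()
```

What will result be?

Step 1: outer() sets size = 62, then later size = 39.
Step 2: helper() is called after size is reassigned to 39. Closures capture variables by reference, not by value.
Step 3: result = 39

The answer is 39.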